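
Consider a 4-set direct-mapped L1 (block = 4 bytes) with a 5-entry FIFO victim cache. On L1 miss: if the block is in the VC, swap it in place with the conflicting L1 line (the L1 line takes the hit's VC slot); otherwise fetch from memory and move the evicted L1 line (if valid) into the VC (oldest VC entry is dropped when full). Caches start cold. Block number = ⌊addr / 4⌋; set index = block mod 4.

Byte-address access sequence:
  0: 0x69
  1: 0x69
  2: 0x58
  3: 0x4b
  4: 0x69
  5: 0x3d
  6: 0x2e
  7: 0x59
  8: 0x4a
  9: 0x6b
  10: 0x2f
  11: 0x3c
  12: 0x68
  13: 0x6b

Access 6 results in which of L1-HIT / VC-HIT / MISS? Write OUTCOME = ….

#0 0x69→b26/s2 MISS; vc=[]
#1 0x69→b26/s2 L1-HIT; vc=[]
#2 0x58→b22/s2 MISS; vc=[26]
#3 0x4b→b18/s2 MISS; vc=[26,22]
#4 0x69→b26/s2 VC-HIT; vc=[18,22]
#5 0x3d→b15/s3 MISS; vc=[18,22]
#6 0x2e→b11/s3 MISS; vc=[18,22,15]
#7 0x59→b22/s2 VC-HIT; vc=[18,26,15]
#8 0x4a→b18/s2 VC-HIT; vc=[22,26,15]
#9 0x6b→b26/s2 VC-HIT; vc=[22,18,15]
#10 0x2f→b11/s3 L1-HIT; vc=[22,18,15]
#11 0x3c→b15/s3 VC-HIT; vc=[22,18,11]
#12 0x68→b26/s2 L1-HIT; vc=[22,18,11]
#13 0x6b→b26/s2 L1-HIT; vc=[22,18,11]

OUTCOME = MISS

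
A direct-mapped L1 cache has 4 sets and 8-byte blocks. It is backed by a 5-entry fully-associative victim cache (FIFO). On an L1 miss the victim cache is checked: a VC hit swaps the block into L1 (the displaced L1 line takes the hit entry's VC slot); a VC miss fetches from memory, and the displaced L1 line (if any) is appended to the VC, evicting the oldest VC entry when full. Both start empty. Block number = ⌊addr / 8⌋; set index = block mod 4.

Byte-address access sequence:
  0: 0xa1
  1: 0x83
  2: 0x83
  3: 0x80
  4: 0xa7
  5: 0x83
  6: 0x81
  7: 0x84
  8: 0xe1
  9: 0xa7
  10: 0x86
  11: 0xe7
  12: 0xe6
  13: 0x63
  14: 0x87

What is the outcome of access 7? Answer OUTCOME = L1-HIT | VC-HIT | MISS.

0: 0xa1 (blk 20, set 0) → MISS  vc=[]
1: 0x83 (blk 16, set 0) → MISS  vc=[20]
2: 0x83 (blk 16, set 0) → L1-HIT  vc=[20]
3: 0x80 (blk 16, set 0) → L1-HIT  vc=[20]
4: 0xa7 (blk 20, set 0) → VC-HIT  vc=[16]
5: 0x83 (blk 16, set 0) → VC-HIT  vc=[20]
6: 0x81 (blk 16, set 0) → L1-HIT  vc=[20]
7: 0x84 (blk 16, set 0) → L1-HIT  vc=[20]
8: 0xe1 (blk 28, set 0) → MISS  vc=[20, 16]
9: 0xa7 (blk 20, set 0) → VC-HIT  vc=[28, 16]
10: 0x86 (blk 16, set 0) → VC-HIT  vc=[28, 20]
11: 0xe7 (blk 28, set 0) → VC-HIT  vc=[16, 20]
12: 0xe6 (blk 28, set 0) → L1-HIT  vc=[16, 20]
13: 0x63 (blk 12, set 0) → MISS  vc=[16, 20, 28]
14: 0x87 (blk 16, set 0) → VC-HIT  vc=[12, 20, 28]

OUTCOME = L1-HIT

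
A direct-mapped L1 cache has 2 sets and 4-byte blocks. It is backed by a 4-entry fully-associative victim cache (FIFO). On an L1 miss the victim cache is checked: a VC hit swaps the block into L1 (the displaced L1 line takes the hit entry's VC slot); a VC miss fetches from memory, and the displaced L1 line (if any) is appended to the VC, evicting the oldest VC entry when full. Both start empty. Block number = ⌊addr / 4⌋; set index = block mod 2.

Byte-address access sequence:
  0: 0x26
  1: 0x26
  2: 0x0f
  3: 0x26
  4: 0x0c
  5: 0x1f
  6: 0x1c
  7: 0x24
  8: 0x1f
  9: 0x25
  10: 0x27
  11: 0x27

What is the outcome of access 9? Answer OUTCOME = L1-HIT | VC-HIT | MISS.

OUTCOME = VC-HIT

  [0] addr=0x26 blk=9 s=1: MISS | VC []
  [1] addr=0x26 blk=9 s=1: L1-HIT | VC []
  [2] addr=0xf blk=3 s=1: MISS | VC [9]
  [3] addr=0x26 blk=9 s=1: VC-HIT | VC [3]
  [4] addr=0xc blk=3 s=1: VC-HIT | VC [9]
  [5] addr=0x1f blk=7 s=1: MISS | VC [9, 3]
  [6] addr=0x1c blk=7 s=1: L1-HIT | VC [9, 3]
  [7] addr=0x24 blk=9 s=1: VC-HIT | VC [7, 3]
  [8] addr=0x1f blk=7 s=1: VC-HIT | VC [9, 3]
  [9] addr=0x25 blk=9 s=1: VC-HIT | VC [7, 3]
  [10] addr=0x27 blk=9 s=1: L1-HIT | VC [7, 3]
  [11] addr=0x27 blk=9 s=1: L1-HIT | VC [7, 3]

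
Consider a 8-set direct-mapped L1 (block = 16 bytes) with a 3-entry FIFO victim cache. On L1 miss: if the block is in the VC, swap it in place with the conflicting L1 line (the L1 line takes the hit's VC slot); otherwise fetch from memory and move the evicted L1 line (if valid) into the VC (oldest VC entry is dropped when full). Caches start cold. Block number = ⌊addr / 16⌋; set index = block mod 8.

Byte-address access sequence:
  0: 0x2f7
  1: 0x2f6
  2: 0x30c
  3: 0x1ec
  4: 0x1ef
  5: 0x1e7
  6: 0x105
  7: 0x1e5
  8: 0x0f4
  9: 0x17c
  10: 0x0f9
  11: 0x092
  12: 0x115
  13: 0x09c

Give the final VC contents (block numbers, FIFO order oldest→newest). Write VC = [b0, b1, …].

VC = [47, 23, 17]

  [0] addr=0x2f7 blk=47 s=7: MISS | VC []
  [1] addr=0x2f6 blk=47 s=7: L1-HIT | VC []
  [2] addr=0x30c blk=48 s=0: MISS | VC []
  [3] addr=0x1ec blk=30 s=6: MISS | VC []
  [4] addr=0x1ef blk=30 s=6: L1-HIT | VC []
  [5] addr=0x1e7 blk=30 s=6: L1-HIT | VC []
  [6] addr=0x105 blk=16 s=0: MISS | VC [48]
  [7] addr=0x1e5 blk=30 s=6: L1-HIT | VC [48]
  [8] addr=0xf4 blk=15 s=7: MISS | VC [48, 47]
  [9] addr=0x17c blk=23 s=7: MISS | VC [48, 47, 15]
  [10] addr=0xf9 blk=15 s=7: VC-HIT | VC [48, 47, 23]
  [11] addr=0x92 blk=9 s=1: MISS | VC [48, 47, 23]
  [12] addr=0x115 blk=17 s=1: MISS | VC [47, 23, 9]
  [13] addr=0x9c blk=9 s=1: VC-HIT | VC [47, 23, 17]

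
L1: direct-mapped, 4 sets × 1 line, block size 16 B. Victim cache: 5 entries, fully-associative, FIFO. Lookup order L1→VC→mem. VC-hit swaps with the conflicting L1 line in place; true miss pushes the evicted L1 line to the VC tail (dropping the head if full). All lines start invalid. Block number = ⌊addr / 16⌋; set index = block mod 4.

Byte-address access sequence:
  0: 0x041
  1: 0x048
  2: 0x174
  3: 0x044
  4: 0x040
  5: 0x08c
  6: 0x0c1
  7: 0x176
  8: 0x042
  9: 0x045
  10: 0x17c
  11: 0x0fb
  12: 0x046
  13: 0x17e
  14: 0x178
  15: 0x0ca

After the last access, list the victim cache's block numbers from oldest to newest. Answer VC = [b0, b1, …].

  [0] addr=0x41 blk=4 s=0: MISS | VC []
  [1] addr=0x48 blk=4 s=0: L1-HIT | VC []
  [2] addr=0x174 blk=23 s=3: MISS | VC []
  [3] addr=0x44 blk=4 s=0: L1-HIT | VC []
  [4] addr=0x40 blk=4 s=0: L1-HIT | VC []
  [5] addr=0x8c blk=8 s=0: MISS | VC [4]
  [6] addr=0xc1 blk=12 s=0: MISS | VC [4, 8]
  [7] addr=0x176 blk=23 s=3: L1-HIT | VC [4, 8]
  [8] addr=0x42 blk=4 s=0: VC-HIT | VC [12, 8]
  [9] addr=0x45 blk=4 s=0: L1-HIT | VC [12, 8]
  [10] addr=0x17c blk=23 s=3: L1-HIT | VC [12, 8]
  [11] addr=0xfb blk=15 s=3: MISS | VC [12, 8, 23]
  [12] addr=0x46 blk=4 s=0: L1-HIT | VC [12, 8, 23]
  [13] addr=0x17e blk=23 s=3: VC-HIT | VC [12, 8, 15]
  [14] addr=0x178 blk=23 s=3: L1-HIT | VC [12, 8, 15]
  [15] addr=0xca blk=12 s=0: VC-HIT | VC [4, 8, 15]

VC = [4, 8, 15]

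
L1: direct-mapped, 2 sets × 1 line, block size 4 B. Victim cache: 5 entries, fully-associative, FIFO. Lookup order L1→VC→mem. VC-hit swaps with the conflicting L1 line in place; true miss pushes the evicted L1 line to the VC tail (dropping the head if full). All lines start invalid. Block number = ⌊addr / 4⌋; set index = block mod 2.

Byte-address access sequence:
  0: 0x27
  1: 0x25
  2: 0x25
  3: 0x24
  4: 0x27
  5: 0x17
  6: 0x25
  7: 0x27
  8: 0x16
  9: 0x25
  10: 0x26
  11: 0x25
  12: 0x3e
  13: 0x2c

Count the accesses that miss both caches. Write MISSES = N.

MISSES = 4

  [0] addr=0x27 blk=9 s=1: MISS | VC []
  [1] addr=0x25 blk=9 s=1: L1-HIT | VC []
  [2] addr=0x25 blk=9 s=1: L1-HIT | VC []
  [3] addr=0x24 blk=9 s=1: L1-HIT | VC []
  [4] addr=0x27 blk=9 s=1: L1-HIT | VC []
  [5] addr=0x17 blk=5 s=1: MISS | VC [9]
  [6] addr=0x25 blk=9 s=1: VC-HIT | VC [5]
  [7] addr=0x27 blk=9 s=1: L1-HIT | VC [5]
  [8] addr=0x16 blk=5 s=1: VC-HIT | VC [9]
  [9] addr=0x25 blk=9 s=1: VC-HIT | VC [5]
  [10] addr=0x26 blk=9 s=1: L1-HIT | VC [5]
  [11] addr=0x25 blk=9 s=1: L1-HIT | VC [5]
  [12] addr=0x3e blk=15 s=1: MISS | VC [5, 9]
  [13] addr=0x2c blk=11 s=1: MISS | VC [5, 9, 15]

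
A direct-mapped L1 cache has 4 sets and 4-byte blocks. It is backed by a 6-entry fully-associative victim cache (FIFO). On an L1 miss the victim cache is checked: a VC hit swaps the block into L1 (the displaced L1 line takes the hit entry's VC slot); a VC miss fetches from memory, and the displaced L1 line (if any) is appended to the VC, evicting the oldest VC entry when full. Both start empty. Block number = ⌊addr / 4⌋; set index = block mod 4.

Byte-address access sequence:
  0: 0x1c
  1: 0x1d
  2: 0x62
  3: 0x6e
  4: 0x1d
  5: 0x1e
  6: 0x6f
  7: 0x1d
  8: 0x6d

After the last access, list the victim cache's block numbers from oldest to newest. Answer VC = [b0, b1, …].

0: 0x1c (blk 7, set 3) → MISS  vc=[]
1: 0x1d (blk 7, set 3) → L1-HIT  vc=[]
2: 0x62 (blk 24, set 0) → MISS  vc=[]
3: 0x6e (blk 27, set 3) → MISS  vc=[7]
4: 0x1d (blk 7, set 3) → VC-HIT  vc=[27]
5: 0x1e (blk 7, set 3) → L1-HIT  vc=[27]
6: 0x6f (blk 27, set 3) → VC-HIT  vc=[7]
7: 0x1d (blk 7, set 3) → VC-HIT  vc=[27]
8: 0x6d (blk 27, set 3) → VC-HIT  vc=[7]

VC = [7]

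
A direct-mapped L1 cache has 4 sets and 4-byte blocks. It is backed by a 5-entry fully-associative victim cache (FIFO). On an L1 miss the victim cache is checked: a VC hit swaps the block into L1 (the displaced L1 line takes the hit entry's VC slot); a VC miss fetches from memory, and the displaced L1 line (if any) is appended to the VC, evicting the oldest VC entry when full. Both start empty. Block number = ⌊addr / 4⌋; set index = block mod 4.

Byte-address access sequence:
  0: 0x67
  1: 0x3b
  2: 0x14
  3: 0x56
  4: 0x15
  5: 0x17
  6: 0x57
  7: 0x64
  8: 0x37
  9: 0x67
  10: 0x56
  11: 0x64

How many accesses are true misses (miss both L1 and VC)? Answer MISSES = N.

MISSES = 5

0: 0x67 (blk 25, set 1) → MISS  vc=[]
1: 0x3b (blk 14, set 2) → MISS  vc=[]
2: 0x14 (blk 5, set 1) → MISS  vc=[25]
3: 0x56 (blk 21, set 1) → MISS  vc=[25, 5]
4: 0x15 (blk 5, set 1) → VC-HIT  vc=[25, 21]
5: 0x17 (blk 5, set 1) → L1-HIT  vc=[25, 21]
6: 0x57 (blk 21, set 1) → VC-HIT  vc=[25, 5]
7: 0x64 (blk 25, set 1) → VC-HIT  vc=[21, 5]
8: 0x37 (blk 13, set 1) → MISS  vc=[21, 5, 25]
9: 0x67 (blk 25, set 1) → VC-HIT  vc=[21, 5, 13]
10: 0x56 (blk 21, set 1) → VC-HIT  vc=[25, 5, 13]
11: 0x64 (blk 25, set 1) → VC-HIT  vc=[21, 5, 13]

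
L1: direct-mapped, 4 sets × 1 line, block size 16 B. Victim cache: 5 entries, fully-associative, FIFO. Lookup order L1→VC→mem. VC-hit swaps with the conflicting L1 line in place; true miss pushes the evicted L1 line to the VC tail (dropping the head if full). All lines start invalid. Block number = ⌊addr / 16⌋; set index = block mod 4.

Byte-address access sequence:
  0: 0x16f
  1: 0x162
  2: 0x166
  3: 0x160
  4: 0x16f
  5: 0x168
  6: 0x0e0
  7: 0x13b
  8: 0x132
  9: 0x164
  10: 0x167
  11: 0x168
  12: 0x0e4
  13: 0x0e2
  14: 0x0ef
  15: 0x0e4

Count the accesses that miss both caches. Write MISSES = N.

MISSES = 3

  [0] addr=0x16f blk=22 s=2: MISS | VC []
  [1] addr=0x162 blk=22 s=2: L1-HIT | VC []
  [2] addr=0x166 blk=22 s=2: L1-HIT | VC []
  [3] addr=0x160 blk=22 s=2: L1-HIT | VC []
  [4] addr=0x16f blk=22 s=2: L1-HIT | VC []
  [5] addr=0x168 blk=22 s=2: L1-HIT | VC []
  [6] addr=0xe0 blk=14 s=2: MISS | VC [22]
  [7] addr=0x13b blk=19 s=3: MISS | VC [22]
  [8] addr=0x132 blk=19 s=3: L1-HIT | VC [22]
  [9] addr=0x164 blk=22 s=2: VC-HIT | VC [14]
  [10] addr=0x167 blk=22 s=2: L1-HIT | VC [14]
  [11] addr=0x168 blk=22 s=2: L1-HIT | VC [14]
  [12] addr=0xe4 blk=14 s=2: VC-HIT | VC [22]
  [13] addr=0xe2 blk=14 s=2: L1-HIT | VC [22]
  [14] addr=0xef blk=14 s=2: L1-HIT | VC [22]
  [15] addr=0xe4 blk=14 s=2: L1-HIT | VC [22]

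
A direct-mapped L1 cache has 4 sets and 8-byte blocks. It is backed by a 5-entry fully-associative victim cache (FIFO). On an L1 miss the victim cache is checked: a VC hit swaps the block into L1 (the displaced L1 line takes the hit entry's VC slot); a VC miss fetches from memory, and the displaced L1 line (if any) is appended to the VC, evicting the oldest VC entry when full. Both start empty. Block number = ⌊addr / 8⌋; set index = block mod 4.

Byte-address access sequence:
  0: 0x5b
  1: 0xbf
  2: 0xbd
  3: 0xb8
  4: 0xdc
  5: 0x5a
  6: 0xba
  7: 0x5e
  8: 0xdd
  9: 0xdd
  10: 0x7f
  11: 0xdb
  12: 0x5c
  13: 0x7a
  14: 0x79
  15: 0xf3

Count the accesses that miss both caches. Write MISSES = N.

#0 0x5b→b11/s3 MISS; vc=[]
#1 0xbf→b23/s3 MISS; vc=[11]
#2 0xbd→b23/s3 L1-HIT; vc=[11]
#3 0xb8→b23/s3 L1-HIT; vc=[11]
#4 0xdc→b27/s3 MISS; vc=[11,23]
#5 0x5a→b11/s3 VC-HIT; vc=[27,23]
#6 0xba→b23/s3 VC-HIT; vc=[27,11]
#7 0x5e→b11/s3 VC-HIT; vc=[27,23]
#8 0xdd→b27/s3 VC-HIT; vc=[11,23]
#9 0xdd→b27/s3 L1-HIT; vc=[11,23]
#10 0x7f→b15/s3 MISS; vc=[11,23,27]
#11 0xdb→b27/s3 VC-HIT; vc=[11,23,15]
#12 0x5c→b11/s3 VC-HIT; vc=[27,23,15]
#13 0x7a→b15/s3 VC-HIT; vc=[27,23,11]
#14 0x79→b15/s3 L1-HIT; vc=[27,23,11]
#15 0xf3→b30/s2 MISS; vc=[27,23,11]

MISSES = 5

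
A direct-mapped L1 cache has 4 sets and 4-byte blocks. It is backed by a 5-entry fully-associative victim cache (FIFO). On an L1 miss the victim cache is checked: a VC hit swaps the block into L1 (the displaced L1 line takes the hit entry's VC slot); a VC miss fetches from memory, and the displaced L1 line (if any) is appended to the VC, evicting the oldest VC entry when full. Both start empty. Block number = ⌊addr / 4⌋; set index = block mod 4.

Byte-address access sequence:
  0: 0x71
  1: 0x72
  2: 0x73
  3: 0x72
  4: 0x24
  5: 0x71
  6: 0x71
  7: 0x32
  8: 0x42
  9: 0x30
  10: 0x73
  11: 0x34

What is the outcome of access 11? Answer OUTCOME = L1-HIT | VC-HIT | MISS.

OUTCOME = MISS

0: 0x71 (blk 28, set 0) → MISS  vc=[]
1: 0x72 (blk 28, set 0) → L1-HIT  vc=[]
2: 0x73 (blk 28, set 0) → L1-HIT  vc=[]
3: 0x72 (blk 28, set 0) → L1-HIT  vc=[]
4: 0x24 (blk 9, set 1) → MISS  vc=[]
5: 0x71 (blk 28, set 0) → L1-HIT  vc=[]
6: 0x71 (blk 28, set 0) → L1-HIT  vc=[]
7: 0x32 (blk 12, set 0) → MISS  vc=[28]
8: 0x42 (blk 16, set 0) → MISS  vc=[28, 12]
9: 0x30 (blk 12, set 0) → VC-HIT  vc=[28, 16]
10: 0x73 (blk 28, set 0) → VC-HIT  vc=[12, 16]
11: 0x34 (blk 13, set 1) → MISS  vc=[12, 16, 9]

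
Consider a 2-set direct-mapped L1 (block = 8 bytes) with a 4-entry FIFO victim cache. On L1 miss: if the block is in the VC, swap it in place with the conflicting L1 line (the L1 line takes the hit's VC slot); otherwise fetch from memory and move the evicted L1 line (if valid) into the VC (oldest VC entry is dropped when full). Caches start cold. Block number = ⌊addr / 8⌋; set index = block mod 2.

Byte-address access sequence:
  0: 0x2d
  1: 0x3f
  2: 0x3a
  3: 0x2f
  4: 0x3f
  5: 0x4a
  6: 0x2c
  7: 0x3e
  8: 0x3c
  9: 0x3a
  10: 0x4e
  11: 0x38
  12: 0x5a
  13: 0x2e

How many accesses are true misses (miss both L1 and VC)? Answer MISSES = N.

  [0] addr=0x2d blk=5 s=1: MISS | VC []
  [1] addr=0x3f blk=7 s=1: MISS | VC [5]
  [2] addr=0x3a blk=7 s=1: L1-HIT | VC [5]
  [3] addr=0x2f blk=5 s=1: VC-HIT | VC [7]
  [4] addr=0x3f blk=7 s=1: VC-HIT | VC [5]
  [5] addr=0x4a blk=9 s=1: MISS | VC [5, 7]
  [6] addr=0x2c blk=5 s=1: VC-HIT | VC [9, 7]
  [7] addr=0x3e blk=7 s=1: VC-HIT | VC [9, 5]
  [8] addr=0x3c blk=7 s=1: L1-HIT | VC [9, 5]
  [9] addr=0x3a blk=7 s=1: L1-HIT | VC [9, 5]
  [10] addr=0x4e blk=9 s=1: VC-HIT | VC [7, 5]
  [11] addr=0x38 blk=7 s=1: VC-HIT | VC [9, 5]
  [12] addr=0x5a blk=11 s=1: MISS | VC [9, 5, 7]
  [13] addr=0x2e blk=5 s=1: VC-HIT | VC [9, 11, 7]

MISSES = 4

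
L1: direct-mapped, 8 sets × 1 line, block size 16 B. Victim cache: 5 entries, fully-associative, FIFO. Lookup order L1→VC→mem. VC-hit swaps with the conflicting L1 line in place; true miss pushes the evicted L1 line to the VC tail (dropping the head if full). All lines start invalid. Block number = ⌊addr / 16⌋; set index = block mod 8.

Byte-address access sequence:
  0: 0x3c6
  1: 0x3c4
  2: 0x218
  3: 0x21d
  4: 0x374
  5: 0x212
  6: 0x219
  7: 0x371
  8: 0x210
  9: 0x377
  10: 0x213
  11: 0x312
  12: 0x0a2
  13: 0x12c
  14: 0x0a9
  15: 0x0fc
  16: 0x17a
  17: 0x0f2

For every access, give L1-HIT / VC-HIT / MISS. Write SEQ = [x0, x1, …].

#0 0x3c6→b60/s4 MISS; vc=[]
#1 0x3c4→b60/s4 L1-HIT; vc=[]
#2 0x218→b33/s1 MISS; vc=[]
#3 0x21d→b33/s1 L1-HIT; vc=[]
#4 0x374→b55/s7 MISS; vc=[]
#5 0x212→b33/s1 L1-HIT; vc=[]
#6 0x219→b33/s1 L1-HIT; vc=[]
#7 0x371→b55/s7 L1-HIT; vc=[]
#8 0x210→b33/s1 L1-HIT; vc=[]
#9 0x377→b55/s7 L1-HIT; vc=[]
#10 0x213→b33/s1 L1-HIT; vc=[]
#11 0x312→b49/s1 MISS; vc=[33]
#12 0xa2→b10/s2 MISS; vc=[33]
#13 0x12c→b18/s2 MISS; vc=[33,10]
#14 0xa9→b10/s2 VC-HIT; vc=[33,18]
#15 0xfc→b15/s7 MISS; vc=[33,18,55]
#16 0x17a→b23/s7 MISS; vc=[33,18,55,15]
#17 0xf2→b15/s7 VC-HIT; vc=[33,18,55,23]

SEQ = [MISS, L1-HIT, MISS, L1-HIT, MISS, L1-HIT, L1-HIT, L1-HIT, L1-HIT, L1-HIT, L1-HIT, MISS, MISS, MISS, VC-HIT, MISS, MISS, VC-HIT]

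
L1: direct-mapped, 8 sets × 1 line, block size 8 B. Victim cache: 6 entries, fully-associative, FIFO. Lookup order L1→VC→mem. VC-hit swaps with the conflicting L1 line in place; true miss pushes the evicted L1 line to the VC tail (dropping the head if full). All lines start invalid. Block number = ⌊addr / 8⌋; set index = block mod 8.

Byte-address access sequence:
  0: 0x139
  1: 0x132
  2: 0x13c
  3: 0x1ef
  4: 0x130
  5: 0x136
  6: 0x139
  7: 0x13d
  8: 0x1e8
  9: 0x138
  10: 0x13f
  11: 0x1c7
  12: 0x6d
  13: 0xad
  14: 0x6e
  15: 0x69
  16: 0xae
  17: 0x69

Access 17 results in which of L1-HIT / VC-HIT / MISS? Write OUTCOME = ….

OUTCOME = VC-HIT

#0 0x139→b39/s7 MISS; vc=[]
#1 0x132→b38/s6 MISS; vc=[]
#2 0x13c→b39/s7 L1-HIT; vc=[]
#3 0x1ef→b61/s5 MISS; vc=[]
#4 0x130→b38/s6 L1-HIT; vc=[]
#5 0x136→b38/s6 L1-HIT; vc=[]
#6 0x139→b39/s7 L1-HIT; vc=[]
#7 0x13d→b39/s7 L1-HIT; vc=[]
#8 0x1e8→b61/s5 L1-HIT; vc=[]
#9 0x138→b39/s7 L1-HIT; vc=[]
#10 0x13f→b39/s7 L1-HIT; vc=[]
#11 0x1c7→b56/s0 MISS; vc=[]
#12 0x6d→b13/s5 MISS; vc=[61]
#13 0xad→b21/s5 MISS; vc=[61,13]
#14 0x6e→b13/s5 VC-HIT; vc=[61,21]
#15 0x69→b13/s5 L1-HIT; vc=[61,21]
#16 0xae→b21/s5 VC-HIT; vc=[61,13]
#17 0x69→b13/s5 VC-HIT; vc=[61,21]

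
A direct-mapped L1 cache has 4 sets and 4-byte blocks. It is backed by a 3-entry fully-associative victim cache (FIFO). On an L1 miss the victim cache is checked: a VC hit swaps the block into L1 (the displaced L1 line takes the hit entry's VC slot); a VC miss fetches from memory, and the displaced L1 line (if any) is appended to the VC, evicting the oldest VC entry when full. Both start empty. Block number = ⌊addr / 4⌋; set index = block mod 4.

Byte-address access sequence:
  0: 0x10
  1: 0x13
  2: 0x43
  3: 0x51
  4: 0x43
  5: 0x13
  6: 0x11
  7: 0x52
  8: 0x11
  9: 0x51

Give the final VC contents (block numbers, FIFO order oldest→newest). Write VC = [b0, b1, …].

VC = [16, 4]

0: 0x10 (blk 4, set 0) → MISS  vc=[]
1: 0x13 (blk 4, set 0) → L1-HIT  vc=[]
2: 0x43 (blk 16, set 0) → MISS  vc=[4]
3: 0x51 (blk 20, set 0) → MISS  vc=[4, 16]
4: 0x43 (blk 16, set 0) → VC-HIT  vc=[4, 20]
5: 0x13 (blk 4, set 0) → VC-HIT  vc=[16, 20]
6: 0x11 (blk 4, set 0) → L1-HIT  vc=[16, 20]
7: 0x52 (blk 20, set 0) → VC-HIT  vc=[16, 4]
8: 0x11 (blk 4, set 0) → VC-HIT  vc=[16, 20]
9: 0x51 (blk 20, set 0) → VC-HIT  vc=[16, 4]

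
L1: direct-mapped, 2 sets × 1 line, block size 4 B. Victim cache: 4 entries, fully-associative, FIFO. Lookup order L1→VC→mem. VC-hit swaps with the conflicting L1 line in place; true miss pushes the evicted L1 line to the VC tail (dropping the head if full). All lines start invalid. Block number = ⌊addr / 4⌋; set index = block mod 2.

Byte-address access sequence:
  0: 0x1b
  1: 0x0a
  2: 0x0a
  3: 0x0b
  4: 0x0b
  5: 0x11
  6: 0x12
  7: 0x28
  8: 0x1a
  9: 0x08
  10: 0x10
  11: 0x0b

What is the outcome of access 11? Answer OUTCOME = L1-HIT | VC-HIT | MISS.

0: 0x1b (blk 6, set 0) → MISS  vc=[]
1: 0xa (blk 2, set 0) → MISS  vc=[6]
2: 0xa (blk 2, set 0) → L1-HIT  vc=[6]
3: 0xb (blk 2, set 0) → L1-HIT  vc=[6]
4: 0xb (blk 2, set 0) → L1-HIT  vc=[6]
5: 0x11 (blk 4, set 0) → MISS  vc=[6, 2]
6: 0x12 (blk 4, set 0) → L1-HIT  vc=[6, 2]
7: 0x28 (blk 10, set 0) → MISS  vc=[6, 2, 4]
8: 0x1a (blk 6, set 0) → VC-HIT  vc=[10, 2, 4]
9: 0x8 (blk 2, set 0) → VC-HIT  vc=[10, 6, 4]
10: 0x10 (blk 4, set 0) → VC-HIT  vc=[10, 6, 2]
11: 0xb (blk 2, set 0) → VC-HIT  vc=[10, 6, 4]

OUTCOME = VC-HIT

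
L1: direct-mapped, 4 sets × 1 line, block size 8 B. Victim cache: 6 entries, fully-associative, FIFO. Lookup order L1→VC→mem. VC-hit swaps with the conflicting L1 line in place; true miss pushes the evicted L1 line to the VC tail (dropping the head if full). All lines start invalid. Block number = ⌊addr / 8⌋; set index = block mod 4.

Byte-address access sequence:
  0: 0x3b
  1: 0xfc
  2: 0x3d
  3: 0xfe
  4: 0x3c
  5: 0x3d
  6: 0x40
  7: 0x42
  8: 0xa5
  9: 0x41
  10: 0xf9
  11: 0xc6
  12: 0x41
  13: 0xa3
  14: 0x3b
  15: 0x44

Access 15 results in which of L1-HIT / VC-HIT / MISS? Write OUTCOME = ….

OUTCOME = VC-HIT

#0 0x3b→b7/s3 MISS; vc=[]
#1 0xfc→b31/s3 MISS; vc=[7]
#2 0x3d→b7/s3 VC-HIT; vc=[31]
#3 0xfe→b31/s3 VC-HIT; vc=[7]
#4 0x3c→b7/s3 VC-HIT; vc=[31]
#5 0x3d→b7/s3 L1-HIT; vc=[31]
#6 0x40→b8/s0 MISS; vc=[31]
#7 0x42→b8/s0 L1-HIT; vc=[31]
#8 0xa5→b20/s0 MISS; vc=[31,8]
#9 0x41→b8/s0 VC-HIT; vc=[31,20]
#10 0xf9→b31/s3 VC-HIT; vc=[7,20]
#11 0xc6→b24/s0 MISS; vc=[7,20,8]
#12 0x41→b8/s0 VC-HIT; vc=[7,20,24]
#13 0xa3→b20/s0 VC-HIT; vc=[7,8,24]
#14 0x3b→b7/s3 VC-HIT; vc=[31,8,24]
#15 0x44→b8/s0 VC-HIT; vc=[31,20,24]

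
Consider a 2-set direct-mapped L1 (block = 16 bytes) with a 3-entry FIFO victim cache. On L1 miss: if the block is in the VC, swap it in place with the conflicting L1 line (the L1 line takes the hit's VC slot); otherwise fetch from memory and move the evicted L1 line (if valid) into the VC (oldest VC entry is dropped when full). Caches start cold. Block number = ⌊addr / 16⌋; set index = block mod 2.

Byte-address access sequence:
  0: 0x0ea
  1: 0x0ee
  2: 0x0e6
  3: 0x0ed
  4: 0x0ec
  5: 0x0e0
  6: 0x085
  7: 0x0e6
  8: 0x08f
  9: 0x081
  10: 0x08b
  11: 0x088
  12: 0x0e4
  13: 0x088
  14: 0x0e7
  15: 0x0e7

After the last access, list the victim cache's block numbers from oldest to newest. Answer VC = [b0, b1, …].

VC = [8]

  [0] addr=0xea blk=14 s=0: MISS | VC []
  [1] addr=0xee blk=14 s=0: L1-HIT | VC []
  [2] addr=0xe6 blk=14 s=0: L1-HIT | VC []
  [3] addr=0xed blk=14 s=0: L1-HIT | VC []
  [4] addr=0xec blk=14 s=0: L1-HIT | VC []
  [5] addr=0xe0 blk=14 s=0: L1-HIT | VC []
  [6] addr=0x85 blk=8 s=0: MISS | VC [14]
  [7] addr=0xe6 blk=14 s=0: VC-HIT | VC [8]
  [8] addr=0x8f blk=8 s=0: VC-HIT | VC [14]
  [9] addr=0x81 blk=8 s=0: L1-HIT | VC [14]
  [10] addr=0x8b blk=8 s=0: L1-HIT | VC [14]
  [11] addr=0x88 blk=8 s=0: L1-HIT | VC [14]
  [12] addr=0xe4 blk=14 s=0: VC-HIT | VC [8]
  [13] addr=0x88 blk=8 s=0: VC-HIT | VC [14]
  [14] addr=0xe7 blk=14 s=0: VC-HIT | VC [8]
  [15] addr=0xe7 blk=14 s=0: L1-HIT | VC [8]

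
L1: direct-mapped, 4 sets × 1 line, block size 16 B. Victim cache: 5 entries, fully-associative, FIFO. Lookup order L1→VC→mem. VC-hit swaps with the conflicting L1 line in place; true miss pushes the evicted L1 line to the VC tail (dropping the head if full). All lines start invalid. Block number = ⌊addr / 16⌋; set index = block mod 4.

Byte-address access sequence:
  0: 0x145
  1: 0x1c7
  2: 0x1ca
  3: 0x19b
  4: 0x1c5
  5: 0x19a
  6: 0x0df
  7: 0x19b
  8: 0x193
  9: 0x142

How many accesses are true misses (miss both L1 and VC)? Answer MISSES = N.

MISSES = 4

  [0] addr=0x145 blk=20 s=0: MISS | VC []
  [1] addr=0x1c7 blk=28 s=0: MISS | VC [20]
  [2] addr=0x1ca blk=28 s=0: L1-HIT | VC [20]
  [3] addr=0x19b blk=25 s=1: MISS | VC [20]
  [4] addr=0x1c5 blk=28 s=0: L1-HIT | VC [20]
  [5] addr=0x19a blk=25 s=1: L1-HIT | VC [20]
  [6] addr=0xdf blk=13 s=1: MISS | VC [20, 25]
  [7] addr=0x19b blk=25 s=1: VC-HIT | VC [20, 13]
  [8] addr=0x193 blk=25 s=1: L1-HIT | VC [20, 13]
  [9] addr=0x142 blk=20 s=0: VC-HIT | VC [28, 13]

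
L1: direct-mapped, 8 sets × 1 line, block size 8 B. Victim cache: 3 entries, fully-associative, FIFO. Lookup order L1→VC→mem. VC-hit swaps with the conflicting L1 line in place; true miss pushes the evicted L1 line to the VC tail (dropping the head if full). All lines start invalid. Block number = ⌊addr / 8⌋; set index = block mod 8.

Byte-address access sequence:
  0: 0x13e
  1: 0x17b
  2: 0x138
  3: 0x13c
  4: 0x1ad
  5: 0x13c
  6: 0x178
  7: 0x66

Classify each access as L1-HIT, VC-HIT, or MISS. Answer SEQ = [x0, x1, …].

SEQ = [MISS, MISS, VC-HIT, L1-HIT, MISS, L1-HIT, VC-HIT, MISS]

  [0] addr=0x13e blk=39 s=7: MISS | VC []
  [1] addr=0x17b blk=47 s=7: MISS | VC [39]
  [2] addr=0x138 blk=39 s=7: VC-HIT | VC [47]
  [3] addr=0x13c blk=39 s=7: L1-HIT | VC [47]
  [4] addr=0x1ad blk=53 s=5: MISS | VC [47]
  [5] addr=0x13c blk=39 s=7: L1-HIT | VC [47]
  [6] addr=0x178 blk=47 s=7: VC-HIT | VC [39]
  [7] addr=0x66 blk=12 s=4: MISS | VC [39]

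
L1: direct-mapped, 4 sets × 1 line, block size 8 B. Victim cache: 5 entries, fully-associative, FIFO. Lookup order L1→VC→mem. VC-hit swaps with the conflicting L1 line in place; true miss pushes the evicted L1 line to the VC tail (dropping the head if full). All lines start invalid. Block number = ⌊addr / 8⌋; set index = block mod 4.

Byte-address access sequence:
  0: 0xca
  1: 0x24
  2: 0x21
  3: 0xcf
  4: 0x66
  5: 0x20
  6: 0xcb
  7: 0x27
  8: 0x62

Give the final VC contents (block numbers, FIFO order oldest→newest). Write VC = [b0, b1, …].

#0 0xca→b25/s1 MISS; vc=[]
#1 0x24→b4/s0 MISS; vc=[]
#2 0x21→b4/s0 L1-HIT; vc=[]
#3 0xcf→b25/s1 L1-HIT; vc=[]
#4 0x66→b12/s0 MISS; vc=[4]
#5 0x20→b4/s0 VC-HIT; vc=[12]
#6 0xcb→b25/s1 L1-HIT; vc=[12]
#7 0x27→b4/s0 L1-HIT; vc=[12]
#8 0x62→b12/s0 VC-HIT; vc=[4]

VC = [4]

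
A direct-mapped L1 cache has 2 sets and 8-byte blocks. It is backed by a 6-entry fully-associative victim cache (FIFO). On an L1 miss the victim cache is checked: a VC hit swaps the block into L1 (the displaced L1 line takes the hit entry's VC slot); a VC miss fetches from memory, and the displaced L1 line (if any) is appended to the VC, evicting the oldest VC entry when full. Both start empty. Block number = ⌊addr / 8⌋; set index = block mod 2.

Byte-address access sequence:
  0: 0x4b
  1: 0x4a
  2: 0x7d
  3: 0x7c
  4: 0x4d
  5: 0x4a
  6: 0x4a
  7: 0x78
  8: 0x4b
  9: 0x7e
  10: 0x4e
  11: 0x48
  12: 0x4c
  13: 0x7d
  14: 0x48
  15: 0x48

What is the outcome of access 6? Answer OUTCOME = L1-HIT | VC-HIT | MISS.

  [0] addr=0x4b blk=9 s=1: MISS | VC []
  [1] addr=0x4a blk=9 s=1: L1-HIT | VC []
  [2] addr=0x7d blk=15 s=1: MISS | VC [9]
  [3] addr=0x7c blk=15 s=1: L1-HIT | VC [9]
  [4] addr=0x4d blk=9 s=1: VC-HIT | VC [15]
  [5] addr=0x4a blk=9 s=1: L1-HIT | VC [15]
  [6] addr=0x4a blk=9 s=1: L1-HIT | VC [15]
  [7] addr=0x78 blk=15 s=1: VC-HIT | VC [9]
  [8] addr=0x4b blk=9 s=1: VC-HIT | VC [15]
  [9] addr=0x7e blk=15 s=1: VC-HIT | VC [9]
  [10] addr=0x4e blk=9 s=1: VC-HIT | VC [15]
  [11] addr=0x48 blk=9 s=1: L1-HIT | VC [15]
  [12] addr=0x4c blk=9 s=1: L1-HIT | VC [15]
  [13] addr=0x7d blk=15 s=1: VC-HIT | VC [9]
  [14] addr=0x48 blk=9 s=1: VC-HIT | VC [15]
  [15] addr=0x48 blk=9 s=1: L1-HIT | VC [15]

OUTCOME = L1-HIT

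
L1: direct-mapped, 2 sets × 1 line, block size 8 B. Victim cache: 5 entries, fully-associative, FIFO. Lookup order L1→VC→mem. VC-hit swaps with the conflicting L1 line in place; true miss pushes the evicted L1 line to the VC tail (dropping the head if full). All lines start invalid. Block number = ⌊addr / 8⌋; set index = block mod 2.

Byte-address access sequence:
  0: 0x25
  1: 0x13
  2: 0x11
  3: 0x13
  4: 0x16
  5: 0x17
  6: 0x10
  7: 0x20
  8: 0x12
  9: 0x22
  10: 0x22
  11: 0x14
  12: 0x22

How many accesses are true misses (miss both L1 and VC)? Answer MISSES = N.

#0 0x25→b4/s0 MISS; vc=[]
#1 0x13→b2/s0 MISS; vc=[4]
#2 0x11→b2/s0 L1-HIT; vc=[4]
#3 0x13→b2/s0 L1-HIT; vc=[4]
#4 0x16→b2/s0 L1-HIT; vc=[4]
#5 0x17→b2/s0 L1-HIT; vc=[4]
#6 0x10→b2/s0 L1-HIT; vc=[4]
#7 0x20→b4/s0 VC-HIT; vc=[2]
#8 0x12→b2/s0 VC-HIT; vc=[4]
#9 0x22→b4/s0 VC-HIT; vc=[2]
#10 0x22→b4/s0 L1-HIT; vc=[2]
#11 0x14→b2/s0 VC-HIT; vc=[4]
#12 0x22→b4/s0 VC-HIT; vc=[2]

MISSES = 2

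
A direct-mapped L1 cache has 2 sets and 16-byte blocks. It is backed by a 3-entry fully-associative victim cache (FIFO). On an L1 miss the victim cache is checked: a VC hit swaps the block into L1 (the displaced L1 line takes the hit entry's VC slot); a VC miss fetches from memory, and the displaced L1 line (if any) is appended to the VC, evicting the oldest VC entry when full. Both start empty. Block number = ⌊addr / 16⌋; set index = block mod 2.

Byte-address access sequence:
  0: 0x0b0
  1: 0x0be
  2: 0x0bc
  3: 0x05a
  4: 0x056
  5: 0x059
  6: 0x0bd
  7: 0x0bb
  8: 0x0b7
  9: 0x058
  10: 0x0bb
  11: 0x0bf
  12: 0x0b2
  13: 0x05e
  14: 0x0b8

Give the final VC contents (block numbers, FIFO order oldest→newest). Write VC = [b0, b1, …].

VC = [5]

#0 0xb0→b11/s1 MISS; vc=[]
#1 0xbe→b11/s1 L1-HIT; vc=[]
#2 0xbc→b11/s1 L1-HIT; vc=[]
#3 0x5a→b5/s1 MISS; vc=[11]
#4 0x56→b5/s1 L1-HIT; vc=[11]
#5 0x59→b5/s1 L1-HIT; vc=[11]
#6 0xbd→b11/s1 VC-HIT; vc=[5]
#7 0xbb→b11/s1 L1-HIT; vc=[5]
#8 0xb7→b11/s1 L1-HIT; vc=[5]
#9 0x58→b5/s1 VC-HIT; vc=[11]
#10 0xbb→b11/s1 VC-HIT; vc=[5]
#11 0xbf→b11/s1 L1-HIT; vc=[5]
#12 0xb2→b11/s1 L1-HIT; vc=[5]
#13 0x5e→b5/s1 VC-HIT; vc=[11]
#14 0xb8→b11/s1 VC-HIT; vc=[5]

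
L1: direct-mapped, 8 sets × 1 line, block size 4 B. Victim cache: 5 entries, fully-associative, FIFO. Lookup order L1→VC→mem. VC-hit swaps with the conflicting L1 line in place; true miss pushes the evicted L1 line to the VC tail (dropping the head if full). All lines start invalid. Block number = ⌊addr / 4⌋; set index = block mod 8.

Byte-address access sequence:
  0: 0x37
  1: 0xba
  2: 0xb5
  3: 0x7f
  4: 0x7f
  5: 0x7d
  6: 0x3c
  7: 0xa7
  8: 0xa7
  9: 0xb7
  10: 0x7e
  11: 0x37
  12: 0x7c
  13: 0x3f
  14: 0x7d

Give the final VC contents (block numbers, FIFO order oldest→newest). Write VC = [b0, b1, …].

  [0] addr=0x37 blk=13 s=5: MISS | VC []
  [1] addr=0xba blk=46 s=6: MISS | VC []
  [2] addr=0xb5 blk=45 s=5: MISS | VC [13]
  [3] addr=0x7f blk=31 s=7: MISS | VC [13]
  [4] addr=0x7f blk=31 s=7: L1-HIT | VC [13]
  [5] addr=0x7d blk=31 s=7: L1-HIT | VC [13]
  [6] addr=0x3c blk=15 s=7: MISS | VC [13, 31]
  [7] addr=0xa7 blk=41 s=1: MISS | VC [13, 31]
  [8] addr=0xa7 blk=41 s=1: L1-HIT | VC [13, 31]
  [9] addr=0xb7 blk=45 s=5: L1-HIT | VC [13, 31]
  [10] addr=0x7e blk=31 s=7: VC-HIT | VC [13, 15]
  [11] addr=0x37 blk=13 s=5: VC-HIT | VC [45, 15]
  [12] addr=0x7c blk=31 s=7: L1-HIT | VC [45, 15]
  [13] addr=0x3f blk=15 s=7: VC-HIT | VC [45, 31]
  [14] addr=0x7d blk=31 s=7: VC-HIT | VC [45, 15]

VC = [45, 15]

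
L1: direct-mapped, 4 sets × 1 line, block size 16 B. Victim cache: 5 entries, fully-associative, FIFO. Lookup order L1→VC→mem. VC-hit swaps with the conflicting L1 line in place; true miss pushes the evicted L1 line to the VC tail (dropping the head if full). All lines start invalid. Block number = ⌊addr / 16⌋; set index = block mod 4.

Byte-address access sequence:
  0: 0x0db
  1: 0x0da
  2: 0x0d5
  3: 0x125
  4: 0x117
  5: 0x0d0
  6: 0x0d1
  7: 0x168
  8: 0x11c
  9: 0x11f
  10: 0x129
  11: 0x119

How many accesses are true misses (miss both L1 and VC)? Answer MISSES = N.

0: 0xdb (blk 13, set 1) → MISS  vc=[]
1: 0xda (blk 13, set 1) → L1-HIT  vc=[]
2: 0xd5 (blk 13, set 1) → L1-HIT  vc=[]
3: 0x125 (blk 18, set 2) → MISS  vc=[]
4: 0x117 (blk 17, set 1) → MISS  vc=[13]
5: 0xd0 (blk 13, set 1) → VC-HIT  vc=[17]
6: 0xd1 (blk 13, set 1) → L1-HIT  vc=[17]
7: 0x168 (blk 22, set 2) → MISS  vc=[17, 18]
8: 0x11c (blk 17, set 1) → VC-HIT  vc=[13, 18]
9: 0x11f (blk 17, set 1) → L1-HIT  vc=[13, 18]
10: 0x129 (blk 18, set 2) → VC-HIT  vc=[13, 22]
11: 0x119 (blk 17, set 1) → L1-HIT  vc=[13, 22]

MISSES = 4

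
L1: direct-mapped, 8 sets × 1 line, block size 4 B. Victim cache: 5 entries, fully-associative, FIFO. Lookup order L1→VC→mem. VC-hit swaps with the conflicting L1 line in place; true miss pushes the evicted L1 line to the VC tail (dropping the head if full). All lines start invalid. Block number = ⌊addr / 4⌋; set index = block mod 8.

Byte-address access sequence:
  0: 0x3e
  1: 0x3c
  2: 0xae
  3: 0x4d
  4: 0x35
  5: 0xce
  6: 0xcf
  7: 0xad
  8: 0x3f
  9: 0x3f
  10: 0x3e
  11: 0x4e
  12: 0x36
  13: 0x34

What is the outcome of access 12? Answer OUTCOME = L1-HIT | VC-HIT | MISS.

#0 0x3e→b15/s7 MISS; vc=[]
#1 0x3c→b15/s7 L1-HIT; vc=[]
#2 0xae→b43/s3 MISS; vc=[]
#3 0x4d→b19/s3 MISS; vc=[43]
#4 0x35→b13/s5 MISS; vc=[43]
#5 0xce→b51/s3 MISS; vc=[43,19]
#6 0xcf→b51/s3 L1-HIT; vc=[43,19]
#7 0xad→b43/s3 VC-HIT; vc=[51,19]
#8 0x3f→b15/s7 L1-HIT; vc=[51,19]
#9 0x3f→b15/s7 L1-HIT; vc=[51,19]
#10 0x3e→b15/s7 L1-HIT; vc=[51,19]
#11 0x4e→b19/s3 VC-HIT; vc=[51,43]
#12 0x36→b13/s5 L1-HIT; vc=[51,43]
#13 0x34→b13/s5 L1-HIT; vc=[51,43]

OUTCOME = L1-HIT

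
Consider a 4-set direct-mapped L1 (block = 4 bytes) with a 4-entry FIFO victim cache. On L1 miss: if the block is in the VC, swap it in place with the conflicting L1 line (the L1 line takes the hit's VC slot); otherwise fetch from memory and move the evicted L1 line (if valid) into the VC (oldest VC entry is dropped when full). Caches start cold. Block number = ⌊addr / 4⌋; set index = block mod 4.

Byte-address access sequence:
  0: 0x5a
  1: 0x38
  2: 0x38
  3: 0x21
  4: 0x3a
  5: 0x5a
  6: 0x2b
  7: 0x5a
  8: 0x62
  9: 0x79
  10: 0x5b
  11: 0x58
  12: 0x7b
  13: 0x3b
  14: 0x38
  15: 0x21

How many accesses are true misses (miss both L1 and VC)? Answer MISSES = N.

#0 0x5a→b22/s2 MISS; vc=[]
#1 0x38→b14/s2 MISS; vc=[22]
#2 0x38→b14/s2 L1-HIT; vc=[22]
#3 0x21→b8/s0 MISS; vc=[22]
#4 0x3a→b14/s2 L1-HIT; vc=[22]
#5 0x5a→b22/s2 VC-HIT; vc=[14]
#6 0x2b→b10/s2 MISS; vc=[14,22]
#7 0x5a→b22/s2 VC-HIT; vc=[14,10]
#8 0x62→b24/s0 MISS; vc=[14,10,8]
#9 0x79→b30/s2 MISS; vc=[14,10,8,22]
#10 0x5b→b22/s2 VC-HIT; vc=[14,10,8,30]
#11 0x58→b22/s2 L1-HIT; vc=[14,10,8,30]
#12 0x7b→b30/s2 VC-HIT; vc=[14,10,8,22]
#13 0x3b→b14/s2 VC-HIT; vc=[30,10,8,22]
#14 0x38→b14/s2 L1-HIT; vc=[30,10,8,22]
#15 0x21→b8/s0 VC-HIT; vc=[30,10,24,22]

MISSES = 6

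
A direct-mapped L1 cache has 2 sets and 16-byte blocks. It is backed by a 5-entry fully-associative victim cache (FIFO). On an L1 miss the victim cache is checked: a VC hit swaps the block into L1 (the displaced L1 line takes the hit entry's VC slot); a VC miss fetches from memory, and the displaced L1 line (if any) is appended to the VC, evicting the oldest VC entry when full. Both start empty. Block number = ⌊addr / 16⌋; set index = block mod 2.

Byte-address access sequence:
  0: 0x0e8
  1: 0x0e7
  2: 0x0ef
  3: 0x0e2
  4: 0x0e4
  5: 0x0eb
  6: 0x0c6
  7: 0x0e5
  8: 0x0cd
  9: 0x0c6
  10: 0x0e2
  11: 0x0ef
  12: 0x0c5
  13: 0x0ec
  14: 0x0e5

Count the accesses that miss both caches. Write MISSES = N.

#0 0xe8→b14/s0 MISS; vc=[]
#1 0xe7→b14/s0 L1-HIT; vc=[]
#2 0xef→b14/s0 L1-HIT; vc=[]
#3 0xe2→b14/s0 L1-HIT; vc=[]
#4 0xe4→b14/s0 L1-HIT; vc=[]
#5 0xeb→b14/s0 L1-HIT; vc=[]
#6 0xc6→b12/s0 MISS; vc=[14]
#7 0xe5→b14/s0 VC-HIT; vc=[12]
#8 0xcd→b12/s0 VC-HIT; vc=[14]
#9 0xc6→b12/s0 L1-HIT; vc=[14]
#10 0xe2→b14/s0 VC-HIT; vc=[12]
#11 0xef→b14/s0 L1-HIT; vc=[12]
#12 0xc5→b12/s0 VC-HIT; vc=[14]
#13 0xec→b14/s0 VC-HIT; vc=[12]
#14 0xe5→b14/s0 L1-HIT; vc=[12]

MISSES = 2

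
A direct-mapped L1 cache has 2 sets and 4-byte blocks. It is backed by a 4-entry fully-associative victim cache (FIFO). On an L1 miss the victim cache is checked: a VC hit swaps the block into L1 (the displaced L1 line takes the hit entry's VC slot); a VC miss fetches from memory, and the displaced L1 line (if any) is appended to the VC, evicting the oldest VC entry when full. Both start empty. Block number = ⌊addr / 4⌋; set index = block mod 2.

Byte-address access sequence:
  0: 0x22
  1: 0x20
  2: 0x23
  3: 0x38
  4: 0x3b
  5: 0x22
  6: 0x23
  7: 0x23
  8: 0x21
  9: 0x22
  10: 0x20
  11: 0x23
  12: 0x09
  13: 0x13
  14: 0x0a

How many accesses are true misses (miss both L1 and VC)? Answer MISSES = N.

  [0] addr=0x22 blk=8 s=0: MISS | VC []
  [1] addr=0x20 blk=8 s=0: L1-HIT | VC []
  [2] addr=0x23 blk=8 s=0: L1-HIT | VC []
  [3] addr=0x38 blk=14 s=0: MISS | VC [8]
  [4] addr=0x3b blk=14 s=0: L1-HIT | VC [8]
  [5] addr=0x22 blk=8 s=0: VC-HIT | VC [14]
  [6] addr=0x23 blk=8 s=0: L1-HIT | VC [14]
  [7] addr=0x23 blk=8 s=0: L1-HIT | VC [14]
  [8] addr=0x21 blk=8 s=0: L1-HIT | VC [14]
  [9] addr=0x22 blk=8 s=0: L1-HIT | VC [14]
  [10] addr=0x20 blk=8 s=0: L1-HIT | VC [14]
  [11] addr=0x23 blk=8 s=0: L1-HIT | VC [14]
  [12] addr=0x9 blk=2 s=0: MISS | VC [14, 8]
  [13] addr=0x13 blk=4 s=0: MISS | VC [14, 8, 2]
  [14] addr=0xa blk=2 s=0: VC-HIT | VC [14, 8, 4]

MISSES = 4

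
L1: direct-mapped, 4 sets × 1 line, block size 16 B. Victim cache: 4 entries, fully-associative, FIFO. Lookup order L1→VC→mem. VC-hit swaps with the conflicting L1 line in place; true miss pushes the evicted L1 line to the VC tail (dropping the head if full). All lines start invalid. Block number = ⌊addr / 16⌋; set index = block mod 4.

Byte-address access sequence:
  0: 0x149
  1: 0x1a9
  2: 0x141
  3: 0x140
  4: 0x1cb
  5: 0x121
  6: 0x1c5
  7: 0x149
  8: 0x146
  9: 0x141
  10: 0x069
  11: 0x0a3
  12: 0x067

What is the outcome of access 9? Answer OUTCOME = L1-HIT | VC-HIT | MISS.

#0 0x149→b20/s0 MISS; vc=[]
#1 0x1a9→b26/s2 MISS; vc=[]
#2 0x141→b20/s0 L1-HIT; vc=[]
#3 0x140→b20/s0 L1-HIT; vc=[]
#4 0x1cb→b28/s0 MISS; vc=[20]
#5 0x121→b18/s2 MISS; vc=[20,26]
#6 0x1c5→b28/s0 L1-HIT; vc=[20,26]
#7 0x149→b20/s0 VC-HIT; vc=[28,26]
#8 0x146→b20/s0 L1-HIT; vc=[28,26]
#9 0x141→b20/s0 L1-HIT; vc=[28,26]
#10 0x69→b6/s2 MISS; vc=[28,26,18]
#11 0xa3→b10/s2 MISS; vc=[28,26,18,6]
#12 0x67→b6/s2 VC-HIT; vc=[28,26,18,10]

OUTCOME = L1-HIT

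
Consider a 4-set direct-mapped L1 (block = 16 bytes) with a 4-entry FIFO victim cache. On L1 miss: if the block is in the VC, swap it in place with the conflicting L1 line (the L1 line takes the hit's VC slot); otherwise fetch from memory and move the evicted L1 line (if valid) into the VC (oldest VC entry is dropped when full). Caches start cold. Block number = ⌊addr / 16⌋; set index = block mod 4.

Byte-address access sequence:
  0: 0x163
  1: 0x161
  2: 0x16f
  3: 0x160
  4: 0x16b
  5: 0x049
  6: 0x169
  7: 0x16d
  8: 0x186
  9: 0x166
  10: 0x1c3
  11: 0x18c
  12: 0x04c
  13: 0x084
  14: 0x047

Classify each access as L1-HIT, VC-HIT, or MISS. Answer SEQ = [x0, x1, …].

#0 0x163→b22/s2 MISS; vc=[]
#1 0x161→b22/s2 L1-HIT; vc=[]
#2 0x16f→b22/s2 L1-HIT; vc=[]
#3 0x160→b22/s2 L1-HIT; vc=[]
#4 0x16b→b22/s2 L1-HIT; vc=[]
#5 0x49→b4/s0 MISS; vc=[]
#6 0x169→b22/s2 L1-HIT; vc=[]
#7 0x16d→b22/s2 L1-HIT; vc=[]
#8 0x186→b24/s0 MISS; vc=[4]
#9 0x166→b22/s2 L1-HIT; vc=[4]
#10 0x1c3→b28/s0 MISS; vc=[4,24]
#11 0x18c→b24/s0 VC-HIT; vc=[4,28]
#12 0x4c→b4/s0 VC-HIT; vc=[24,28]
#13 0x84→b8/s0 MISS; vc=[24,28,4]
#14 0x47→b4/s0 VC-HIT; vc=[24,28,8]

SEQ = [MISS, L1-HIT, L1-HIT, L1-HIT, L1-HIT, MISS, L1-HIT, L1-HIT, MISS, L1-HIT, MISS, VC-HIT, VC-HIT, MISS, VC-HIT]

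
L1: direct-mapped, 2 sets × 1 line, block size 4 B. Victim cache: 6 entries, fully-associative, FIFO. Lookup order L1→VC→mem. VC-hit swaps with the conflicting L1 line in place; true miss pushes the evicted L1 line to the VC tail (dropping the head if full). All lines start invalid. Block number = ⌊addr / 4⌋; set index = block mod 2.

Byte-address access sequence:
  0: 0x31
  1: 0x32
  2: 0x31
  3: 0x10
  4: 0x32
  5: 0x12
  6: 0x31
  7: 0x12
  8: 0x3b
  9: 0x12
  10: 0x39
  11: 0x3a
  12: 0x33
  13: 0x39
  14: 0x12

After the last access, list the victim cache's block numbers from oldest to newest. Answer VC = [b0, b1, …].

VC = [12, 14]

0: 0x31 (blk 12, set 0) → MISS  vc=[]
1: 0x32 (blk 12, set 0) → L1-HIT  vc=[]
2: 0x31 (blk 12, set 0) → L1-HIT  vc=[]
3: 0x10 (blk 4, set 0) → MISS  vc=[12]
4: 0x32 (blk 12, set 0) → VC-HIT  vc=[4]
5: 0x12 (blk 4, set 0) → VC-HIT  vc=[12]
6: 0x31 (blk 12, set 0) → VC-HIT  vc=[4]
7: 0x12 (blk 4, set 0) → VC-HIT  vc=[12]
8: 0x3b (blk 14, set 0) → MISS  vc=[12, 4]
9: 0x12 (blk 4, set 0) → VC-HIT  vc=[12, 14]
10: 0x39 (blk 14, set 0) → VC-HIT  vc=[12, 4]
11: 0x3a (blk 14, set 0) → L1-HIT  vc=[12, 4]
12: 0x33 (blk 12, set 0) → VC-HIT  vc=[14, 4]
13: 0x39 (blk 14, set 0) → VC-HIT  vc=[12, 4]
14: 0x12 (blk 4, set 0) → VC-HIT  vc=[12, 14]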